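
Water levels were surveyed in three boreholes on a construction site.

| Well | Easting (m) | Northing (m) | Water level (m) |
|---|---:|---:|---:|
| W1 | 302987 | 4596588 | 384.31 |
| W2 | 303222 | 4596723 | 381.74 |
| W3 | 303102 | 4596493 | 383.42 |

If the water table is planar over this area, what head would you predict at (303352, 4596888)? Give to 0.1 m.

Taking W1 as reference: W2−W1 = (235, 135, -2.57); W3−W1 = (115, -95, -0.89).
Solve a·Δx + b·Δy = Δh: det = 235·(-95) − 115·135 = -37850.
∂h/∂x = [(-2.57)·(-95) − (-0.89)·135] / -37850 = -0.009625
∂h/∂y = [235·(-0.89) − 115·(-2.57)] / -37850 = -0.002283
h(303352, 4596888) = 384.31 + (-0.009625)·(365) + (-0.002283)·(300) = 384.31 -3.513 -0.685 = 380.112 m.

380.1 m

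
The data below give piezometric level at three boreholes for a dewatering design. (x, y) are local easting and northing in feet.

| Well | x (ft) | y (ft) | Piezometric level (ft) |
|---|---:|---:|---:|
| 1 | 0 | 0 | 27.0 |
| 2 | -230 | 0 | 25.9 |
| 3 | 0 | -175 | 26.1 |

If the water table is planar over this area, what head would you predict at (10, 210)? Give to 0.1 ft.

28.1 ft

∂h/∂x = (25.9 − 27.0) / (-230 − 0) = +0.004783
∂h/∂y = (26.1 − 27.0) / (-175 − 0) = +0.005143
h(10, 210) = 27.0 + (+0.004783)·(10) + (+0.005143)·(210) = 27.0 +0.048 +1.080 = 28.128 ft.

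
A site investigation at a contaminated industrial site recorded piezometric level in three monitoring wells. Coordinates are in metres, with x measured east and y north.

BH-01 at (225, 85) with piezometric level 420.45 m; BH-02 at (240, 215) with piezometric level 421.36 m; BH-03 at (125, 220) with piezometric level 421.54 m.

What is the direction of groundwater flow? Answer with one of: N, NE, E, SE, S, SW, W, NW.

Differences from BH-01: to BH-02 (Δx, Δy, Δh) = (15, 130, +0.91); to BH-03 = (-100, 135, +1.09).
Determinant of the coordinate differences = 15·135 − (-100)·130 = 15025.
∂h/∂x = [(+0.91)·135 − (+1.09)·130] / 15025 = -0.001255
∂h/∂y = [15·(+1.09) − (-100)·(+0.91)] / 15025 = +0.007145
Flow = −∇h = (+0.001255 east, -0.007145 north), which points south.

S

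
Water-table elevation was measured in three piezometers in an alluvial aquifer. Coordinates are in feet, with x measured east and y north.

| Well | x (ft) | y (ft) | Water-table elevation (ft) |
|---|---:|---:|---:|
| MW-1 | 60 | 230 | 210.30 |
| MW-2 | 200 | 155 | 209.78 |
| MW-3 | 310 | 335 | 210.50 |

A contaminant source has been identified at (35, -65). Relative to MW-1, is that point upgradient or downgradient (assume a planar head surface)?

Differences from MW-1: to MW-2 (Δx, Δy, Δh) = (140, -75, -0.52); to MW-3 = (250, 105, +0.20).
Determinant of the coordinate differences = 140·105 − 250·(-75) = 33450.
∂h/∂x = [(-0.52)·105 − (+0.20)·(-75)] / 33450 = -0.001184
∂h/∂y = [140·(+0.20) − 250·(-0.52)] / 33450 = +0.004723
Head at (35, -65) = 210.30 + (-0.001184)·(-25) + (+0.004723)·(-295) = 208.94 ft.
That is lower than the 210.30 ft at MW-1, so the point is downgradient.

downgradient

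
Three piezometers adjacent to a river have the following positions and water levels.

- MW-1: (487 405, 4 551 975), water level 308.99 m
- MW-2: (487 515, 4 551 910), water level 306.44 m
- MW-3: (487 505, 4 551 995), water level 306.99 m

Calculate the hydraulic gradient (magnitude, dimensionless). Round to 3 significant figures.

0.0212

Three-point gradient (reference MW-1): Δ to MW-2 = (110, -65, -2.55), Δ to MW-3 = (100, 20, -2.00).
∂h/∂x = -0.02080, ∂h/∂y = +0.004023 (det = 8700).
|∇h| = √(-0.02080² + 0.004023²) = 0.02119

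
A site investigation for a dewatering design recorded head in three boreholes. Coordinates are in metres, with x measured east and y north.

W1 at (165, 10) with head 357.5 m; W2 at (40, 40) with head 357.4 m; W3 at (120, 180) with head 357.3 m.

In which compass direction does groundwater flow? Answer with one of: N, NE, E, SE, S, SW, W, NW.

Taking W1 as reference: W2−W1 = (-125, 30, -0.1); W3−W1 = (-45, 170, -0.2).
Solve a·Δx + b·Δy = Δh: det = (-125)·170 − (-45)·30 = -19900.
∂h/∂x = [(-0.1)·170 − (-0.2)·30] / -19900 = +0.0005528
∂h/∂y = [(-125)·(-0.2) − (-45)·(-0.1)] / -19900 = -0.001030
Flow = −∇h = (-0.0005528 east, +0.001030 north), which points northwest.

NW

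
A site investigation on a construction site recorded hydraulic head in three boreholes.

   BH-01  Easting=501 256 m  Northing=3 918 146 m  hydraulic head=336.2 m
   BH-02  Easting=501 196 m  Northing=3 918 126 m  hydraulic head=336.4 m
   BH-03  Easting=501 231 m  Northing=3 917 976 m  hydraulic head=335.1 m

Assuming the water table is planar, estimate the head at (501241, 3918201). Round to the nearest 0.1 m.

336.7 m

Differences from BH-01: to BH-02 (Δx, Δy, Δh) = (-60, -20, +0.2); to BH-03 = (-25, -170, -1.1).
Determinant of the coordinate differences = (-60)·(-170) − (-25)·(-20) = 9700.
∂h/∂x = [(+0.2)·(-170) − (-1.1)·(-20)] / 9700 = -0.005773
∂h/∂y = [(-60)·(-1.1) − (-25)·(+0.2)] / 9700 = +0.007320
h(501241, 3918201) = 336.2 + (-0.005773)·(-15) + (+0.007320)·(55) = 336.2 +0.087 +0.403 = 336.689 m.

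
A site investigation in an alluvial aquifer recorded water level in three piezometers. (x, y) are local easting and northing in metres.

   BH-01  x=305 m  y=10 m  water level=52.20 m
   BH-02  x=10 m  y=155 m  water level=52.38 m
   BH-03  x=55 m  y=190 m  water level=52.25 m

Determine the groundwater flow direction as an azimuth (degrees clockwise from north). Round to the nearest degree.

Differences from BH-01: to BH-02 (Δx, Δy, Δh) = (-295, 145, +0.18); to BH-03 = (-250, 180, +0.05).
Solve a·Δx + b·Δy = Δh: det = (-295)·180 − (-250)·145 = -16850.
∂h/∂x = [(+0.18)·180 − (+0.05)·145] / -16850 = -0.001493
∂h/∂y = [(-295)·(+0.05) − (-250)·(+0.18)] / -16850 = -0.001795
Flow direction (−∇h) has components (+0.001493 E, +0.001795 N).
Azimuth = atan2(E, N) = atan2(+0.001493, +0.001795) = 39.7° ≈ 040°.

040°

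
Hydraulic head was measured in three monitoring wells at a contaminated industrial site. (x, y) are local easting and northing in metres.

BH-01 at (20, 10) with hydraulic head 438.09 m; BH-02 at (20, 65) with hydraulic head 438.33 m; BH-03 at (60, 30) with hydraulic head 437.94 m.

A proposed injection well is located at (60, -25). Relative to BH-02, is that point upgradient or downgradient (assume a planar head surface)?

Differences from BH-01: to BH-02 (Δx, Δy, Δh) = (0, 55, +0.24); to BH-03 = (40, 20, -0.15).
Determinant of the coordinate differences = 0·20 − 40·55 = -2200.
∂h/∂x = [(+0.24)·20 − (-0.15)·55] / -2200 = -0.005932
∂h/∂y = [0·(-0.15) − 40·(+0.24)] / -2200 = +0.004364
Head at (60, -25) = 438.09 + (-0.005932)·(40) + (+0.004364)·(-35) = 437.70 m.
That is lower than the 438.33 m at BH-02, so the point is downgradient.

downgradient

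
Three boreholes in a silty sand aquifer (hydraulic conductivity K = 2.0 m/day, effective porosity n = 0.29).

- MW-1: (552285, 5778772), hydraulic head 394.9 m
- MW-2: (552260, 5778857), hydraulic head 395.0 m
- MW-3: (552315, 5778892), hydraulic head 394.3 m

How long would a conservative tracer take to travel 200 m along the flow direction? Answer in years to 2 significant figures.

6.9 years

With h = a·x + b·y + c and MW-1 as origin, the differences give:
  (-25)·a + 85·b = +0.1
  30·a + 120·b = -0.6
Eliminate b (×120 and ×85, subtract): -5550·a = 63.00 → a = ∂h/∂x = -0.01135
Back-substitute: b = ∂h/∂y = -0.002162.
|∇h| = √(-0.01135² + -0.002162²) = 0.01155
Seepage velocity v = K·i/n = 2.0 × 0.01155 / 0.29 = 0.07966 m/day.
t = 200 / 0.07966 = 2511 days = 6.87 years.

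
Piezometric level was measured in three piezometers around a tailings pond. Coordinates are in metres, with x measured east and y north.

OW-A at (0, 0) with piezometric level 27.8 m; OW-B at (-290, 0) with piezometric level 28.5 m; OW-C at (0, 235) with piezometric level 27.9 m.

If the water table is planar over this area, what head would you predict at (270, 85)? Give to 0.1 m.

∂h/∂x = (28.5 − 27.8) / (-290 − 0) = -0.002414
∂h/∂y = (27.9 − 27.8) / (235 − 0) = +0.0004255
h(270, 85) = 27.8 + (-0.002414)·(270) + (+0.0004255)·(85) = 27.8 -0.652 +0.036 = 27.184 m.

27.2 m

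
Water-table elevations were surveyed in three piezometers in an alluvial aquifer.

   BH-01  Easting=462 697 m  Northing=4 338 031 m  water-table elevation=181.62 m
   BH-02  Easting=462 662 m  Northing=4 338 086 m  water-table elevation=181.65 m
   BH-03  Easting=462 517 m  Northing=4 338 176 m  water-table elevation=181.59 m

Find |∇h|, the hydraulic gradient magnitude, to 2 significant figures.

With h = a·x + b·y + c and BH-01 as origin, the differences give:
  (-35)·a + 55·b = +0.03
  (-180)·a + 145·b = -0.03
Eliminate b (×145 and ×55, subtract): 4825·a = 6.000 → a = ∂h/∂x = +0.001244
Back-substitute: b = ∂h/∂y = +0.001337.
|∇h| = √(0.001244² + 0.001337²) = 0.001826

0.0018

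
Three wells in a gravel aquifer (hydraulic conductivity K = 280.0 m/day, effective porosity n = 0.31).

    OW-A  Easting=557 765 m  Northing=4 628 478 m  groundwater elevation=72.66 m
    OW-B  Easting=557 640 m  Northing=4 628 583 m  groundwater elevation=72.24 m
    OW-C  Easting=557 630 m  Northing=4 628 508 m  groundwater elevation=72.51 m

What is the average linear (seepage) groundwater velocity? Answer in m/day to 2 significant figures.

Taking OW-A as reference: OW-B−OW-A = (-125, 105, -0.42); OW-C−OW-A = (-135, 30, -0.15).
Determinant of the coordinate differences = (-125)·30 − (-135)·105 = 10425.
∂h/∂x = [(-0.42)·30 − (-0.15)·105] / 10425 = +0.0003022
∂h/∂y = [(-125)·(-0.15) − (-135)·(-0.42)] / 10425 = -0.003640
|∇h| = √(0.0003022² + -0.003640²) = 0.003653
Seepage velocity v = K·i/n = 280.0 × 0.003653 / 0.31 = 3.299 m/day.

3.3 m/day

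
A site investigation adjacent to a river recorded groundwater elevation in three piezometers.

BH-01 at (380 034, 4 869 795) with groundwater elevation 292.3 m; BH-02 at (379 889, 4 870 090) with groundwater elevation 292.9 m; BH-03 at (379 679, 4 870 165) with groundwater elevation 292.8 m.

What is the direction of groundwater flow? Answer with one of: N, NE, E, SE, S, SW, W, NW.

Taking BH-01 as reference: BH-02−BH-01 = (-145, 295, +0.6); BH-03−BH-01 = (-355, 370, +0.5).
Determinant of the coordinate differences = (-145)·370 − (-355)·295 = 51075.
∂h/∂x = [(+0.6)·370 − (+0.5)·295] / 51075 = +0.001459
∂h/∂y = [(-145)·(+0.5) − (-355)·(+0.6)] / 51075 = +0.002751
Flow = −∇h = (-0.001459 east, -0.002751 north), which points southwest.

SW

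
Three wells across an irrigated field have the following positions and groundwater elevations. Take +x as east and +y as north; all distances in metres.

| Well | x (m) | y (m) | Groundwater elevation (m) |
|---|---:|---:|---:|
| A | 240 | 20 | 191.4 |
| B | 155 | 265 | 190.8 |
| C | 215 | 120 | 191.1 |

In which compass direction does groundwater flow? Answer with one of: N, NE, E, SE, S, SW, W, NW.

NE

Taking A as reference: B−A = (-85, 245, -0.6); C−A = (-25, 100, -0.3).
Solve a·Δx + b·Δy = Δh: det = (-85)·100 − (-25)·245 = -2375.
∂h/∂x = [(-0.6)·100 − (-0.3)·245] / -2375 = -0.005684
∂h/∂y = [(-85)·(-0.3) − (-25)·(-0.6)] / -2375 = -0.004421
Flow = −∇h = (+0.005684 east, +0.004421 north), which points northeast.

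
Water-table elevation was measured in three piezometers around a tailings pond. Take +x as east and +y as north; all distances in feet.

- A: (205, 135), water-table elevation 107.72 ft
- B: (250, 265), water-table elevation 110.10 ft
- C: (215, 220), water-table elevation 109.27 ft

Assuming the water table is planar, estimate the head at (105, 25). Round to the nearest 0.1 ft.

Differences from A: to B (Δx, Δy, Δh) = (45, 130, +2.38); to C = (10, 85, +1.55).
Solve a·Δx + b·Δy = Δh: det = 45·85 − 10·130 = 2525.
∂h/∂x = [(+2.38)·85 − (+1.55)·130] / 2525 = +0.0003168
∂h/∂y = [45·(+1.55) − 10·(+2.38)] / 2525 = +0.01820
h(105, 25) = 107.72 + (+0.0003168)·(-100) + (+0.01820)·(-110) = 107.72 -0.032 -2.002 = 105.687 ft.

105.7 ft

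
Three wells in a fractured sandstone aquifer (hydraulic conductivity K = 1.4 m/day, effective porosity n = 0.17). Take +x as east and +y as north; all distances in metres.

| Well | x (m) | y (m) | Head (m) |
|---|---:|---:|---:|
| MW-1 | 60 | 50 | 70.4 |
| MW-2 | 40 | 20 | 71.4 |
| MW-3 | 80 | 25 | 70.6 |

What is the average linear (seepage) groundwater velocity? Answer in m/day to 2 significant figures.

Differences from MW-1: to MW-2 (Δx, Δy, Δh) = (-20, -30, +1.0); to MW-3 = (20, -25, +0.2).
Determinant of the coordinate differences = (-20)·(-25) − 20·(-30) = 1100.
∂h/∂x = [(+1.0)·(-25) − (+0.2)·(-30)] / 1100 = -0.01727
∂h/∂y = [(-20)·(+0.2) − 20·(+1.0)] / 1100 = -0.02182
|∇h| = √(-0.01727² + -0.02182²) = 0.02783
Seepage velocity v = K·i/n = 1.4 × 0.02783 / 0.17 = 0.2292 m/day.

0.23 m/day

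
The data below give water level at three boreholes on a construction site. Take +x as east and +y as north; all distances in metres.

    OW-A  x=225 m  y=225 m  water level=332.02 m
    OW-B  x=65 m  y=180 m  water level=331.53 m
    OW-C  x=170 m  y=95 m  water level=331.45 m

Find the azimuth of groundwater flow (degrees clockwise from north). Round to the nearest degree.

211°

Taking OW-A as reference: OW-B−OW-A = (-160, -45, -0.49); OW-C−OW-A = (-55, -130, -0.57).
Determinant of the coordinate differences = (-160)·(-130) − (-55)·(-45) = 18325.
∂h/∂x = [(-0.49)·(-130) − (-0.57)·(-45)] / 18325 = +0.002076
∂h/∂y = [(-160)·(-0.57) − (-55)·(-0.49)] / 18325 = +0.003506
Flow direction (−∇h) has components (-0.002076 E, -0.003506 N).
Azimuth = atan2(E, N) = atan2(-0.002076, -0.003506) = 210.6° ≈ 211°.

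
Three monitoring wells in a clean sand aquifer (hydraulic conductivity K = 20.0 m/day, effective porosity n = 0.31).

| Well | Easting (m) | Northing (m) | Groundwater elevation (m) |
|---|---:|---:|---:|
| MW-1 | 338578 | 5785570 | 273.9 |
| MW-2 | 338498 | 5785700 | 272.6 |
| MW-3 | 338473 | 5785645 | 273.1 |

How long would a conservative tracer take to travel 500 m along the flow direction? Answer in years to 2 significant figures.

2.2 years

Differences from MW-1: to MW-2 (Δx, Δy, Δh) = (-80, 130, -1.3); to MW-3 = (-105, 75, -0.8).
Solve a·Δx + b·Δy = Δh: det = (-80)·75 − (-105)·130 = 7650.
∂h/∂x = [(-1.3)·75 − (-0.8)·130] / 7650 = +0.0008497
∂h/∂y = [(-80)·(-0.8) − (-105)·(-1.3)] / 7650 = -0.009477
|∇h| = √(0.0008497² + -0.009477²) = 0.009515
Seepage velocity v = K·i/n = 20.0 × 0.009515 / 0.31 = 0.6139 m/day.
t = 500 / 0.6139 = 814.5 days = 2.23 years.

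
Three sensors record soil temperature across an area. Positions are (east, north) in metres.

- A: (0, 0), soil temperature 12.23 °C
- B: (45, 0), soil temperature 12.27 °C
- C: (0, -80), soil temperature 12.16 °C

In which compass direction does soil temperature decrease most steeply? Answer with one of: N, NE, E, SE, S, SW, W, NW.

∂T/∂x = (12.27 − 12.23) / (45 − 0) = +0.0008889
∂T/∂y = (12.16 − 12.23) / (-80 − 0) = +0.0008750
Steepest decrease is along −∇f = (-0.0008889 E, -0.0008750 N) → southwest.

SW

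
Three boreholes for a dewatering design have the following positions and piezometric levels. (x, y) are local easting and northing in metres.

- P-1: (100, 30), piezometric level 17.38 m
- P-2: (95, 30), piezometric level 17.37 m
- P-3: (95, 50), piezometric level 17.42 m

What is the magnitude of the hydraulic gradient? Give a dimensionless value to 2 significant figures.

0.0032

Differences from P-1: to P-2 (Δx, Δy, Δh) = (-5, 0, -0.01); to P-3 = (-5, 20, +0.04).
Solve a·Δx + b·Δy = Δh: det = (-5)·20 − (-5)·0 = -100.
∂h/∂x = [(-0.01)·20 − (+0.04)·0] / -100 = +0.002000
∂h/∂y = [(-5)·(+0.04) − (-5)·(-0.01)] / -100 = +0.002500
|∇h| = √(0.002000² + 0.002500²) = 0.003202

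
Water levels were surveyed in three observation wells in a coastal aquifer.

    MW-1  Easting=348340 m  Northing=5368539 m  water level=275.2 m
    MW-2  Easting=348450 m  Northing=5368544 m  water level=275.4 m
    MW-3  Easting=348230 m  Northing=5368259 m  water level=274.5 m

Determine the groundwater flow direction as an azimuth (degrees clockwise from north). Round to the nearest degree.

With h = a·x + b·y + c and MW-1 as origin, the differences give:
  110·a + 5·b = +0.2
  (-110)·a + (-280)·b = -0.7
Eliminate b (×(-280) and ×5, subtract): -30250·a = -52.50 → a = ∂h/∂x = +0.001736
Back-substitute: b = ∂h/∂y = +0.001818.
Flow direction (−∇h) has components (-0.001736 E, -0.001818 N).
Azimuth = atan2(E, N) = atan2(-0.001736, -0.001818) = 223.7° ≈ 224°.

224°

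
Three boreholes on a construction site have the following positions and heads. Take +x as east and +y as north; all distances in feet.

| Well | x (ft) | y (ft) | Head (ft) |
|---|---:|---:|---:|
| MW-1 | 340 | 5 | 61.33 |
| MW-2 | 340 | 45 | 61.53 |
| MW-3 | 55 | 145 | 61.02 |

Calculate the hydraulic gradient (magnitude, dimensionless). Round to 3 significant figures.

Taking MW-1 as reference: MW-2−MW-1 = (0, 40, +0.20); MW-3−MW-1 = (-285, 140, -0.31).
Determinant of the coordinate differences = 0·140 − (-285)·40 = 11400.
∂h/∂x = [(+0.20)·140 − (-0.31)·40] / 11400 = +0.003544
∂h/∂y = [0·(-0.31) − (-285)·(+0.20)] / 11400 = +0.005000
|∇h| = √(0.003544² + 0.005000²) = 0.006129

0.00613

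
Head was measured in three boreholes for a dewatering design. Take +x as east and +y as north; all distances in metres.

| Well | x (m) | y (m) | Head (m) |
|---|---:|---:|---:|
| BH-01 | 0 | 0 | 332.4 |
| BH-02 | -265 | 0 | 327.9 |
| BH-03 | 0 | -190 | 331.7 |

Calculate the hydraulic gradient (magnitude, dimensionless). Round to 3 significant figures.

0.0174

∂h/∂x = (327.9 − 332.4) / (-265 − 0) = +0.01698
∂h/∂y = (331.7 − 332.4) / (-190 − 0) = +0.003684
|∇h| = √(0.01698² + 0.003684²) = 0.01738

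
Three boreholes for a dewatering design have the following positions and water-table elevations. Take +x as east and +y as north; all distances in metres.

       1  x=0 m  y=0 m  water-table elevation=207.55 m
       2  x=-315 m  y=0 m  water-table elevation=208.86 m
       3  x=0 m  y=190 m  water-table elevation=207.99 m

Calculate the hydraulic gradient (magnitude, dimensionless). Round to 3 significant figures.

∂h/∂x = (208.86 − 207.55) / (-315 − 0) = -0.004159
∂h/∂y = (207.99 − 207.55) / (190 − 0) = +0.002316
|∇h| = √(-0.004159² + 0.002316²) = 0.00476

0.00476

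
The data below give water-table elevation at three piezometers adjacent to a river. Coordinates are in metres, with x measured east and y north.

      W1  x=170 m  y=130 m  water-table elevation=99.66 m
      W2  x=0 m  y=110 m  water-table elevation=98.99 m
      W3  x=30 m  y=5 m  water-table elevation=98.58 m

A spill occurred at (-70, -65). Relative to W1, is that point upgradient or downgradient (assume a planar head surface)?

downgradient

Taking W1 as reference: W2−W1 = (-170, -20, -0.67); W3−W1 = (-140, -125, -1.08).
Determinant of the coordinate differences = (-170)·(-125) − (-140)·(-20) = 18450.
∂h/∂x = [(-0.67)·(-125) − (-1.08)·(-20)] / 18450 = +0.003369
∂h/∂y = [(-170)·(-1.08) − (-140)·(-0.67)] / 18450 = +0.004867
Head at (-70, -65) = 99.66 + (+0.003369)·(-240) + (+0.004867)·(-195) = 97.90 m.
That is lower than the 99.66 m at W1, so the point is downgradient.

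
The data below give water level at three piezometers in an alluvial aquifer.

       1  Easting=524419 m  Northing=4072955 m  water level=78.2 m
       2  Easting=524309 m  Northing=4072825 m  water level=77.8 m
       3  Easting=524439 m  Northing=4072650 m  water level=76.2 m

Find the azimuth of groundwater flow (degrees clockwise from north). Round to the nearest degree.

Three-point gradient (reference 1): Δ to 2 = (-110, -130, -0.4), Δ to 3 = (20, -305, -2.0).
∂h/∂x = -0.003817, ∂h/∂y = +0.006307 (det = 36150).
Flow direction (−∇h) has components (+0.003817 E, -0.006307 N).
Azimuth = atan2(E, N) = atan2(+0.003817, -0.006307) = 148.8° ≈ 149°.

149°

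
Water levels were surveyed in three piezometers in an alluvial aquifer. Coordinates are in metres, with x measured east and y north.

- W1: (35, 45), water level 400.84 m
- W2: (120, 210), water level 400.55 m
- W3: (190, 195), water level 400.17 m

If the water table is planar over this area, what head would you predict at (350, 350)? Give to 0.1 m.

399.5 m

Three-point gradient (reference W1): Δ to W2 = (85, 165, -0.29), Δ to W3 = (155, 150, -0.67).
∂h/∂x = -0.005228, ∂h/∂y = +0.0009357 (det = -12825).
h(350, 350) = 400.84 + (-0.005228)·(315) + (+0.0009357)·(305) = 400.84 -1.647 +0.285 = 399.479 m.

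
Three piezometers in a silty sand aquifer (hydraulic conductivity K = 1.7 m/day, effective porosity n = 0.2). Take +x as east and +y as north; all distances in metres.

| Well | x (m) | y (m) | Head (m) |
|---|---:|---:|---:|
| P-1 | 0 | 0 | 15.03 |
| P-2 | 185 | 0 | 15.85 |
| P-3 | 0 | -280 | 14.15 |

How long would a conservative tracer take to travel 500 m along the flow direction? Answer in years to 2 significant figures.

∂h/∂x = (15.85 − 15.03) / (185 − 0) = +0.004432
∂h/∂y = (14.15 − 15.03) / (-280 − 0) = +0.003143
|∇h| = √(0.004432² + 0.003143²) = 0.005433
Seepage velocity v = K·i/n = 1.7 × 0.005433 / 0.2 = 0.04618 m/day.
t = 500 / 0.04618 = 1.083e+04 days = 29.7 years.

30 years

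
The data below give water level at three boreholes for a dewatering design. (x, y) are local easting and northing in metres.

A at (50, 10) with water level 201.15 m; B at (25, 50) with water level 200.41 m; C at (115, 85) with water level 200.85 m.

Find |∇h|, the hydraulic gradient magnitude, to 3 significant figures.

0.0158

With h = a·x + b·y + c and A as origin, the differences give:
  (-25)·a + 40·b = -0.74
  65·a + 75·b = -0.30
Eliminate b (×75 and ×40, subtract): -4475·a = -43.500 → a = ∂h/∂x = +0.009721
Back-substitute: b = ∂h/∂y = -0.01242.
|∇h| = √(0.009721² + -0.01242²) = 0.01577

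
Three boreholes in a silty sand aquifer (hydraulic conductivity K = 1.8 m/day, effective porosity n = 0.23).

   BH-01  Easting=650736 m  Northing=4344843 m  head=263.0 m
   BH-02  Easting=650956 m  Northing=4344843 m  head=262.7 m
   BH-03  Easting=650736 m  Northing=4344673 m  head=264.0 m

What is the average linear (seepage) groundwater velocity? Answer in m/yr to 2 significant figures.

17 m/yr

∂h/∂x = (262.7 − 263.0) / (650956 − 650736) = -0.001364
∂h/∂y = (264.0 − 263.0) / (4344673 − 4344843) = -0.005882
|∇h| = √(-0.001364² + -0.005882²) = 0.006038
Seepage velocity v = K·i/n = 1.8 × 0.006038 / 0.23 = 0.04725 m/day = 17.26 m/yr.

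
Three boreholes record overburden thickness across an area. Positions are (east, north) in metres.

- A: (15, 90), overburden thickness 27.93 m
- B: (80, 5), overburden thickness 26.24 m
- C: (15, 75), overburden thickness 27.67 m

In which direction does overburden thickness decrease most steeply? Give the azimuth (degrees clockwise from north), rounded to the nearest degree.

Three-point gradient (reference A): Δ to B = (65, -85, -1.69), Δ to C = (0, -15, -0.26).
∂d/∂x = -0.003333, ∂d/∂y = +0.01733 (det = -975).
Steepest decrease is along −∇f: components (+0.003333 E, -0.01733 N).
Azimuth = atan2(+0.003333, -0.01733) = 169.1° ≈ 169°.

169°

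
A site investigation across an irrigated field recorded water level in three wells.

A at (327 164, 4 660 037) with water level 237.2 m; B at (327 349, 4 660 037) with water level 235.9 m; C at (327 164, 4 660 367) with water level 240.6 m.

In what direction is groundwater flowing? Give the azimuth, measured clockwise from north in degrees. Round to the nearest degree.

146°

∂h/∂x = (235.9 − 237.2) / (327349 − 327164) = -0.007027
∂h/∂y = (240.6 − 237.2) / (4660367 − 4660037) = +0.01030
Flow direction (−∇h) has components (+0.007027 E, -0.01030 N).
Azimuth = atan2(E, N) = atan2(+0.007027, -0.01030) = 145.7° ≈ 146°.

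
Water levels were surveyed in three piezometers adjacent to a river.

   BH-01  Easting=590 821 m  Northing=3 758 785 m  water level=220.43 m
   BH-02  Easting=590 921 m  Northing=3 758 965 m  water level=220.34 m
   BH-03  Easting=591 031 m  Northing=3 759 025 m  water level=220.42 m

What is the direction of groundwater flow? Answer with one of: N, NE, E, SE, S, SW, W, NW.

NW

Three-point gradient (reference BH-01): Δ to BH-02 = (100, 180, -0.09), Δ to BH-03 = (210, 240, -0.01).
∂h/∂x = +0.001435, ∂h/∂y = -0.001297 (det = -13800).
Flow = −∇h = (-0.001435 east, +0.001297 north), which points northwest.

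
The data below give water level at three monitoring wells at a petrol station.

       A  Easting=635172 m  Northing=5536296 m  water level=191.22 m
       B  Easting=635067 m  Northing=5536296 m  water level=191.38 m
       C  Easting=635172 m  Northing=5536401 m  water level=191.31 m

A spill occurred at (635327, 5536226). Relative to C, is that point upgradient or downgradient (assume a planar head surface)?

∂h/∂x = (191.38 − 191.22) / (635067 − 635172) = -0.001524
∂h/∂y = (191.31 − 191.22) / (5536401 − 5536296) = +0.0008571
Head at (635327, 5536226) = 191.22 + (-0.001524)·(155) + (+0.0008571)·(-70) = 190.92 m.
That is lower than the 191.31 m at C, so the point is downgradient.

downgradient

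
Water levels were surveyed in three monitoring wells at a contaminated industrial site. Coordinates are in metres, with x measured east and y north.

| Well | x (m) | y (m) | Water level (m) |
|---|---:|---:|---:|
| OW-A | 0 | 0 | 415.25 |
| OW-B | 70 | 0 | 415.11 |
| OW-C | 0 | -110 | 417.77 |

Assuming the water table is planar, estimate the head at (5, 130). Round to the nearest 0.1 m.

∂h/∂x = (415.11 − 415.25) / (70 − 0) = -0.002000
∂h/∂y = (417.77 − 415.25) / (-110 − 0) = -0.02291
h(5, 130) = 415.25 + (-0.002000)·(5) + (-0.02291)·(130) = 415.25 -0.010 -2.978 = 412.262 m.

412.3 m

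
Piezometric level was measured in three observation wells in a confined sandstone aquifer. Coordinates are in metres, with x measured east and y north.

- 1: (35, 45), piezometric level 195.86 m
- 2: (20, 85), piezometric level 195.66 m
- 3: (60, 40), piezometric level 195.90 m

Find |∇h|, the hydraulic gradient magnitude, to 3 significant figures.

0.00480

Differences from 1: to 2 (Δx, Δy, Δh) = (-15, 40, -0.20); to 3 = (25, -5, +0.04).
Solve a·Δx + b·Δy = Δh: det = (-15)·(-5) − 25·40 = -925.
∂h/∂x = [(-0.20)·(-5) − (+0.04)·40] / -925 = +0.0006486
∂h/∂y = [(-15)·(+0.04) − 25·(-0.20)] / -925 = -0.004757
|∇h| = √(0.0006486² + -0.004757²) = 0.004801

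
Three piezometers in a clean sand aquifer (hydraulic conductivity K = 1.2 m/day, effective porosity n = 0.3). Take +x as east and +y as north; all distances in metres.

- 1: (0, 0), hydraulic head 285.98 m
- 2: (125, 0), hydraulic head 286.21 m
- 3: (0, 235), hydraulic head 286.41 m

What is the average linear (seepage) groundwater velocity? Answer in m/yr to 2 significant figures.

∂h/∂x = (286.21 − 285.98) / (125 − 0) = +0.001840
∂h/∂y = (286.41 − 285.98) / (235 − 0) = +0.001830
|∇h| = √(0.001840² + 0.001830²) = 0.002595
Seepage velocity v = K·i/n = 1.2 × 0.002595 / 0.3 = 0.01038 m/day = 3.791 m/yr.

3.8 m/yr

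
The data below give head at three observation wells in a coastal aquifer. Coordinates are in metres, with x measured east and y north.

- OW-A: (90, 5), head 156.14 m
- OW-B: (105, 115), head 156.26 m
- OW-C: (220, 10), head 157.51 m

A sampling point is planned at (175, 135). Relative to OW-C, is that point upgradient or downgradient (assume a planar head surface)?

With h = a·x + b·y + c and OW-A as origin, the differences give:
  15·a + 110·b = +0.12
  130·a + 5·b = +1.37
Eliminate b (×5 and ×110, subtract): -14225·a = -150.100 → a = ∂h/∂x = +0.01055
Back-substitute: b = ∂h/∂y = -0.0003480.
Head at (175, 135) = 156.14 + (+0.01055)·(85) + (-0.0003480)·(130) = 156.99 m.
That is lower than the 157.51 m at OW-C, so the point is downgradient.

downgradient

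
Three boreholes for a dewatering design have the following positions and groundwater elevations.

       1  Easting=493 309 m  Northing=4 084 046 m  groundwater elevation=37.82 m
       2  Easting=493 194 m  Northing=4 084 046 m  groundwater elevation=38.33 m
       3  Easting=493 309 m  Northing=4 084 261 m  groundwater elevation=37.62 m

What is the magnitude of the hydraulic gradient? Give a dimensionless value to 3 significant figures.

0.00453

∂h/∂x = (38.33 − 37.82) / (493194 − 493309) = -0.004435
∂h/∂y = (37.62 − 37.82) / (4084261 − 4084046) = -0.0009302
|∇h| = √(-0.004435² + -0.0009302²) = 0.004532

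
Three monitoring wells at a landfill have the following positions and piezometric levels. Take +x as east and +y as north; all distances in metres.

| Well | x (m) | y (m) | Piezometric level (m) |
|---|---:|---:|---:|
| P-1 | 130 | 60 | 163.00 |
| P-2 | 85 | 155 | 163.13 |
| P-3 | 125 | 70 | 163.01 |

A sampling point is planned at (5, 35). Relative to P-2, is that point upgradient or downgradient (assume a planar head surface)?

downgradient

Differences from P-1: to P-2 (Δx, Δy, Δh) = (-45, 95, +0.13); to P-3 = (-5, 10, +0.01).
Determinant of the coordinate differences = (-45)·10 − (-5)·95 = 25.
∂h/∂x = [(+0.13)·10 − (+0.01)·95] / 25 = +0.01400
∂h/∂y = [(-45)·(+0.01) − (-5)·(+0.13)] / 25 = +0.008000
Head at (5, 35) = 163.00 + (+0.01400)·(-125) + (+0.008000)·(-25) = 161.05 m.
That is lower than the 163.13 m at P-2, so the point is downgradient.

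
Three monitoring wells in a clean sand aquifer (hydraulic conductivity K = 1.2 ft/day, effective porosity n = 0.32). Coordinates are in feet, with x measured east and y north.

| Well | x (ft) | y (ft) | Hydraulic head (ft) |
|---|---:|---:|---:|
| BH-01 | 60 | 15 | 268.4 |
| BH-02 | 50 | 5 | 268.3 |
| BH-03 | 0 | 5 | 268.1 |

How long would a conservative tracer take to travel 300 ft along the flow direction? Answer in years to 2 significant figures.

Differences from BH-01: to BH-02 (Δx, Δy, Δh) = (-10, -10, -0.1); to BH-03 = (-60, -10, -0.3).
Determinant of the coordinate differences = (-10)·(-10) − (-60)·(-10) = -500.
∂h/∂x = [(-0.1)·(-10) − (-0.3)·(-10)] / -500 = +0.004000
∂h/∂y = [(-10)·(-0.3) − (-60)·(-0.1)] / -500 = +0.006000
|∇h| = √(0.004000² + 0.006000²) = 0.007211
Seepage velocity v = K·i/n = 1.2 × 0.007211 / 0.32 = 0.02704 ft/day.
t = 300 / 0.02704 = 1.109e+04 days = 30.4 years.

30 years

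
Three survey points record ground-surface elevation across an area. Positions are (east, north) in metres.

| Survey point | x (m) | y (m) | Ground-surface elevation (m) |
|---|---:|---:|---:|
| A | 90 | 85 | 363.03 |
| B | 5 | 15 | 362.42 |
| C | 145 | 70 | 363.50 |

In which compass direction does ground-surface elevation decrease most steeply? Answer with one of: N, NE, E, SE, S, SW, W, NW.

W

Taking A as reference: B−A = (-85, -70, -0.61); C−A = (55, -15, +0.47).
Determinant of the coordinate differences = (-85)·(-15) − 55·(-70) = 5125.
∂z/∂x = [(-0.61)·(-15) − (+0.47)·(-70)] / 5125 = +0.008205
∂z/∂y = [(-85)·(+0.47) − 55·(-0.61)] / 5125 = -0.001249
Steepest decrease is along −∇f = (-0.008205 E, +0.001249 N) → west.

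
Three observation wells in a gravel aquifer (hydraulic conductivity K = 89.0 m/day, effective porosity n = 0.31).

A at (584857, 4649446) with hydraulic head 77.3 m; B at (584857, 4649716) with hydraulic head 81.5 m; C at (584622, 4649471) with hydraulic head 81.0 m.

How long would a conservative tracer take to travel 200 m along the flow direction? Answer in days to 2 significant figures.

With h = a·x + b·y + c and A as origin, the differences give:
  0·a + 270·b = +4.2
  (-235)·a + 25·b = +3.7
Eliminate b (×25 and ×270, subtract): 63450·a = -894.00 → a = ∂h/∂x = -0.01409
Back-substitute: b = ∂h/∂y = +0.01556.
|∇h| = √(-0.01409² + 0.01556²) = 0.02099
Seepage velocity v = K·i/n = 89.0 × 0.02099 / 0.31 = 6.026 m/day.
t = 200 / 6.026 = 33.19 days.

33 days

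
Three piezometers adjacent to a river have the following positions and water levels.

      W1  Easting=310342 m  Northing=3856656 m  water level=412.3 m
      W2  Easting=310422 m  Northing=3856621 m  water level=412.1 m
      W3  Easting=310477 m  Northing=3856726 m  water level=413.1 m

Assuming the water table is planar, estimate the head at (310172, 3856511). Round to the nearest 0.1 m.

Differences from W1: to W2 (Δx, Δy, Δh) = (80, -35, -0.2); to W3 = (135, 70, +0.8).
Solve a·Δx + b·Δy = Δh: det = 80·70 − 135·(-35) = 10325.
∂h/∂x = [(-0.2)·70 − (+0.8)·(-35)] / 10325 = +0.001356
∂h/∂y = [80·(+0.8) − 135·(-0.2)] / 10325 = +0.008814
h(310172, 3856511) = 412.3 + (+0.001356)·(-170) + (+0.008814)·(-145) = 412.3 -0.231 -1.278 = 410.792 m.

410.8 m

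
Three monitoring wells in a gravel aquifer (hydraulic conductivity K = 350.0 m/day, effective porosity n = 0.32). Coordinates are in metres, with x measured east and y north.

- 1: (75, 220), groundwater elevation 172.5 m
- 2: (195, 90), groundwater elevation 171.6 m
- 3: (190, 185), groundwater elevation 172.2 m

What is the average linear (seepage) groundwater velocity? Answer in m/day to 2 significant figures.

6.9 m/day

Differences from 1: to 2 (Δx, Δy, Δh) = (120, -130, -0.9); to 3 = (115, -35, -0.3).
Determinant of the coordinate differences = 120·(-35) − 115·(-130) = 10750.
∂h/∂x = [(-0.9)·(-35) − (-0.3)·(-130)] / 10750 = -0.0006977
∂h/∂y = [120·(-0.3) − 115·(-0.9)] / 10750 = +0.006279
|∇h| = √(-0.0006977² + 0.006279²) = 0.006318
Seepage velocity v = K·i/n = 350.0 × 0.006318 / 0.32 = 6.91 m/day.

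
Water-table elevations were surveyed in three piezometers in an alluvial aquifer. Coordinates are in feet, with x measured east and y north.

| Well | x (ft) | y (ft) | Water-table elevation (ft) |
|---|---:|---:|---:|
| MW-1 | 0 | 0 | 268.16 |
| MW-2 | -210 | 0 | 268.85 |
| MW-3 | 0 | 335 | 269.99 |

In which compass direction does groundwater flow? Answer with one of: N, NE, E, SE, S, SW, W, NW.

∂h/∂x = (268.85 − 268.16) / (-210 − 0) = -0.003286
∂h/∂y = (269.99 − 268.16) / (335 − 0) = +0.005463
Flow = −∇h = (+0.003286 east, -0.005463 north), which points southeast.

SE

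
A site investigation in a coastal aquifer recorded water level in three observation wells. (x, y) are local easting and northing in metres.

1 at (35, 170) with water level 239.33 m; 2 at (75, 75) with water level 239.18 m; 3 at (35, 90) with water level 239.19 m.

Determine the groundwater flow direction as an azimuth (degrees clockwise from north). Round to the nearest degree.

Taking 1 as reference: 2−1 = (40, -95, -0.15); 3−1 = (0, -80, -0.14).
Solve a·Δx + b·Δy = Δh: det = 40·(-80) − 0·(-95) = -3200.
∂h/∂x = [(-0.15)·(-80) − (-0.14)·(-95)] / -3200 = +0.0004063
∂h/∂y = [40·(-0.14) − 0·(-0.15)] / -3200 = +0.001750
Flow direction (−∇h) has components (-0.0004063 E, -0.001750 N).
Azimuth = atan2(E, N) = atan2(-0.0004063, -0.001750) = 193.1° ≈ 193°.

193°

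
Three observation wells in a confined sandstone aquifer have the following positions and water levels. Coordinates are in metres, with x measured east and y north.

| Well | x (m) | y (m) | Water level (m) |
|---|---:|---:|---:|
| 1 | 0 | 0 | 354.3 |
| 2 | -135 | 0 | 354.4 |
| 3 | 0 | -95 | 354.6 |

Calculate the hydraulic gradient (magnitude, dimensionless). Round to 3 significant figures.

0.00324

∂h/∂x = (354.4 − 354.3) / (-135 − 0) = -0.0007407
∂h/∂y = (354.6 − 354.3) / (-95 − 0) = -0.003158
|∇h| = √(-0.0007407² + -0.003158²) = 0.003244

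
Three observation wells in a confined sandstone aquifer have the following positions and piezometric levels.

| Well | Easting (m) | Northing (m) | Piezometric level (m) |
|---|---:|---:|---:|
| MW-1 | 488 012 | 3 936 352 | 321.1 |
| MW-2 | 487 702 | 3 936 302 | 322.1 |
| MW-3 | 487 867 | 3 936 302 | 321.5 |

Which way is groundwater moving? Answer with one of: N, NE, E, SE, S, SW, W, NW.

SE

Taking MW-1 as reference: MW-2−MW-1 = (-310, -50, +1.0); MW-3−MW-1 = (-145, -50, +0.4).
Determinant of the coordinate differences = (-310)·(-50) − (-145)·(-50) = 8250.
∂h/∂x = [(+1.0)·(-50) − (+0.4)·(-50)] / 8250 = -0.003636
∂h/∂y = [(-310)·(+0.4) − (-145)·(+1.0)] / 8250 = +0.002545
Flow = −∇h = (+0.003636 east, -0.002545 north), which points southeast.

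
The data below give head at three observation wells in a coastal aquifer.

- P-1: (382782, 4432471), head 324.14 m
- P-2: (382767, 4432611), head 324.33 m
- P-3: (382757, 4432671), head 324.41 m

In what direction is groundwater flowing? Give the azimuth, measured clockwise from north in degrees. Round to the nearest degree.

196°

With h = a·x + b·y + c and P-1 as origin, the differences give:
  (-15)·a + 140·b = +0.19
  (-25)·a + 200·b = +0.27
Eliminate b (×200 and ×140, subtract): 500·a = 0.200 → a = ∂h/∂x = +0.0004000
Back-substitute: b = ∂h/∂y = +0.001400.
Flow direction (−∇h) has components (-0.0004000 E, -0.001400 N).
Azimuth = atan2(E, N) = atan2(-0.0004000, -0.001400) = 195.9° ≈ 196°.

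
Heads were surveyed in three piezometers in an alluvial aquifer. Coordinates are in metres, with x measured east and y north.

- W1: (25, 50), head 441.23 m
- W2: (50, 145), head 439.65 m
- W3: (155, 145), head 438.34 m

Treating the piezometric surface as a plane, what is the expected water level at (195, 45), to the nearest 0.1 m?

439.2 m

Differences from W1: to W2 (Δx, Δy, Δh) = (25, 95, -1.58); to W3 = (130, 95, -2.89).
Solve a·Δx + b·Δy = Δh: det = 25·95 − 130·95 = -9975.
∂h/∂x = [(-1.58)·95 − (-2.89)·95] / -9975 = -0.01248
∂h/∂y = [25·(-2.89) − 130·(-1.58)] / -9975 = -0.01335
h(195, 45) = 441.23 + (-0.01248)·(170) + (-0.01335)·(-5) = 441.23 -2.121 +0.067 = 439.176 m.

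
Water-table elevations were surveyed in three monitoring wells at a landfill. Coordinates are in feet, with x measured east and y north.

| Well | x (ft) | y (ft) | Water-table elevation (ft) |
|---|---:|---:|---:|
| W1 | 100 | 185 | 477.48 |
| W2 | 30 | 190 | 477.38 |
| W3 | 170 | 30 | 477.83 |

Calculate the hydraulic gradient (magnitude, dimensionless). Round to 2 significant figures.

0.0021

With h = a·x + b·y + c and W1 as origin, the differences give:
  (-70)·a + 5·b = -0.10
  70·a + (-155)·b = +0.35
Eliminate b (×(-155) and ×5, subtract): 10500·a = 13.750 → a = ∂h/∂x = +0.001310
Back-substitute: b = ∂h/∂y = -0.001667.
|∇h| = √(0.001310² + -0.001667²) = 0.00212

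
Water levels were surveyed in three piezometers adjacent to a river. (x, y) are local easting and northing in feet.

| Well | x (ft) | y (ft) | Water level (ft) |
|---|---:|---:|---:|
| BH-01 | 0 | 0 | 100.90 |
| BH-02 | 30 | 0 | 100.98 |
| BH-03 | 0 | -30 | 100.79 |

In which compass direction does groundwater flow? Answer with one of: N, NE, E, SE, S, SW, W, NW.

SW

∂h/∂x = (100.98 − 100.90) / (30 − 0) = +0.002667
∂h/∂y = (100.79 − 100.90) / (-30 − 0) = +0.003667
Flow = −∇h = (-0.002667 east, -0.003667 north), which points southwest.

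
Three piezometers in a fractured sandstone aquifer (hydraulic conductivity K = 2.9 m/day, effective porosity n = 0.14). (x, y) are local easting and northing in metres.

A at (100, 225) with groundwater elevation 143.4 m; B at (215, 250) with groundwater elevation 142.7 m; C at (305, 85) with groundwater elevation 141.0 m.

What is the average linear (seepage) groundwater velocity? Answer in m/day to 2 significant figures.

0.20 m/day

Taking A as reference: B−A = (115, 25, -0.7); C−A = (205, -140, -2.4).
Determinant of the coordinate differences = 115·(-140) − 205·25 = -21225.
∂h/∂x = [(-0.7)·(-140) − (-2.4)·25] / -21225 = -0.007444
∂h/∂y = [115·(-2.4) − 205·(-0.7)] / -21225 = +0.006243
|∇h| = √(-0.007444² + 0.006243²) = 0.009715
Seepage velocity v = K·i/n = 2.9 × 0.009715 / 0.14 = 0.2012 m/day.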